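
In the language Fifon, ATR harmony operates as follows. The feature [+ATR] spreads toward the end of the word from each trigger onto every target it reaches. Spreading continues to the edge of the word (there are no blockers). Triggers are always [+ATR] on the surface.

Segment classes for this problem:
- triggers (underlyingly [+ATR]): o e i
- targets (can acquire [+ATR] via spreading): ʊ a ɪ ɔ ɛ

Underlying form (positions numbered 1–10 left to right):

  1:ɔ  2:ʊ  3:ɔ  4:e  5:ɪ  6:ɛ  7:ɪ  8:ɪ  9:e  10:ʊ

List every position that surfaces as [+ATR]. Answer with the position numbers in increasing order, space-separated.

4 5 6 7 8 9 10

From /e/ at 4 rightward: 5 /ɪ/ → [+ATR]; 6 /ɛ/ → [+ATR]; 7 /ɪ/ → [+ATR]; 8 /ɪ/ → [+ATR]; 9 /e/ is itself a trigger — this domain ends here.
From /e/ at 9 rightward: 10 /ʊ/ → [+ATR]; word edge.
Targets with no active source: positions 1 2 3 stay [-ATR].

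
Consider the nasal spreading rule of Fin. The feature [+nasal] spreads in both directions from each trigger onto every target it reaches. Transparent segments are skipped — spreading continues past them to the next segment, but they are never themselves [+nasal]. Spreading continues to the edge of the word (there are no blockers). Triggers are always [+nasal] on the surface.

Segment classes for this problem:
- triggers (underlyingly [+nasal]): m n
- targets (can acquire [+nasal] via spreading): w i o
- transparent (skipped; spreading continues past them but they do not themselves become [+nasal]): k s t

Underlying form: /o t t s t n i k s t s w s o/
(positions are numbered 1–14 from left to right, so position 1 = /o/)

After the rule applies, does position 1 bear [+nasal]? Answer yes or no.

yes

From /n/ at 6 rightward: 7 /i/ → [+nasal]; 8 /k/ transparent; 9 /s/ transparent; 10 /t/ transparent; 11 /s/ transparent; 12 /w/ → [+nasal]; 13 /s/ transparent; 14 /o/ → [+nasal]; word edge.
From /n/ at 6 leftward: 5 /t/ transparent; 4 /s/ transparent; 3 /t/ transparent; 2 /t/ transparent; 1 /o/ → [+nasal]; word edge.
[+nasal] positions on the surface: 1 6 7 12 14.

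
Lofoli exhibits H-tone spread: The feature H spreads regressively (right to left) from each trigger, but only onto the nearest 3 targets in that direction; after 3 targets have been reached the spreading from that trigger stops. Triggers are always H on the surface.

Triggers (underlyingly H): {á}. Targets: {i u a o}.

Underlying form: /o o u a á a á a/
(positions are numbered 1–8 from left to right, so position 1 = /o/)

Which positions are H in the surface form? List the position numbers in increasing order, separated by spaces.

From /á/ at 5 leftward: 4 /a/ → H; 3 /u/ → H; 2 /o/ → H; bound reached.
From /á/ at 7 leftward: 6 /a/ → H; 5 /á/ is itself a trigger — this domain ends here.
Targets with no active source: positions 1 8 stay [-high tone].

2 3 4 5 6 7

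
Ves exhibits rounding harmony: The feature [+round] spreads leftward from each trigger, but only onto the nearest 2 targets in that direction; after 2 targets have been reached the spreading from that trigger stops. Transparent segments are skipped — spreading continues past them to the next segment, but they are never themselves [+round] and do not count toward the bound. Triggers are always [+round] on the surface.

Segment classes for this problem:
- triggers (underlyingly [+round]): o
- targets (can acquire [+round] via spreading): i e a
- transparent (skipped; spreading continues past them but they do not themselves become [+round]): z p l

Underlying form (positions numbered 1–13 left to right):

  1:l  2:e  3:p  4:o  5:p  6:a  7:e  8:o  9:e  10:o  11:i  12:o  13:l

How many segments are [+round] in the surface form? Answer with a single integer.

From /o/ at 4 leftward: 3 /p/ transparent; 2 /e/ → [+round]; 1 /l/ transparent; word edge.
From /o/ at 8 leftward: 7 /e/ → [+round]; 6 /a/ → [+round]; bound reached.
From /o/ at 10 leftward: 9 /e/ → [+round]; 8 /o/ is itself a trigger — this domain ends here.
From /o/ at 12 leftward: 11 /i/ → [+round]; 10 /o/ is itself a trigger — this domain ends here.
[+round] positions on the surface: 2 4 6 7 8 9 10 11 12.

9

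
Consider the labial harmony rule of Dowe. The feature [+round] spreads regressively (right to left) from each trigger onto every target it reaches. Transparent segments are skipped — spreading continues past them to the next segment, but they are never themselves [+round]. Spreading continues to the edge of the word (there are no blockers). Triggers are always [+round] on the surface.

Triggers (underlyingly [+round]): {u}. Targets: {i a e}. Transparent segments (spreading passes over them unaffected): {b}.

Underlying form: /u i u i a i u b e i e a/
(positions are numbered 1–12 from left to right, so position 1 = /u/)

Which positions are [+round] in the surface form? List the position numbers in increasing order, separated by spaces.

1 2 3 4 5 6 7

From /u/ at 1 leftward: word edge.
From /u/ at 3 leftward: 2 /i/ → [+round]; 1 /u/ is itself a trigger — this domain ends here.
From /u/ at 7 leftward: 6 /i/ → [+round]; 5 /a/ → [+round]; 4 /i/ → [+round]; 3 /u/ is itself a trigger — this domain ends here.
Targets with no active source: positions 9 10 11 12 stay [-round].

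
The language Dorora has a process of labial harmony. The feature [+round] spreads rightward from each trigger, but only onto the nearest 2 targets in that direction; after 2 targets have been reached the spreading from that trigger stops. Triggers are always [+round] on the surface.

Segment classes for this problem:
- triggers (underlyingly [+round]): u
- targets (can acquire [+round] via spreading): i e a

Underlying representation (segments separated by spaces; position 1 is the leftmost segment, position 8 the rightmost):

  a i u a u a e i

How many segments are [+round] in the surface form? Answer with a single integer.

5

From /u/ at 3 rightward: 4 /a/ → [+round]; 5 /u/ is itself a trigger — this domain ends here.
From /u/ at 5 rightward: 6 /a/ → [+round]; 7 /e/ → [+round]; bound reached.
Targets with no active source: positions 1 2 8 stay [-round].
[+round] positions on the surface: 3 4 5 6 7.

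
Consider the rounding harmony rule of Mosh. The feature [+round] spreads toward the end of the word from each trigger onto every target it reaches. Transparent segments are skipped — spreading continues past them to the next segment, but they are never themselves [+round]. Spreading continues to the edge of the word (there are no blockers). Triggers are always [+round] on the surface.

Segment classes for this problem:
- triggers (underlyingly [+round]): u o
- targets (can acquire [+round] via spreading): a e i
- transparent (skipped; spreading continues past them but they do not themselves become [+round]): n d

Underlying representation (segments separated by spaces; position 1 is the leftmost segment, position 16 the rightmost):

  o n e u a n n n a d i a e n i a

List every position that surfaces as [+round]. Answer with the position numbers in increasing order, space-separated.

1 3 4 5 9 11 12 13 15 16

From /o/ at 1 rightward: 2 /n/ transparent; 3 /e/ → [+round]; 4 /u/ is itself a trigger — this domain ends here.
From /u/ at 4 rightward: 5 /a/ → [+round]; 6 /n/ transparent; 7 /n/ transparent; 8 /n/ transparent; 9 /a/ → [+round]; 10 /d/ transparent; 11 /i/ → [+round]; 12 /a/ → [+round]; 13 /e/ → [+round]; 14 /n/ transparent; 15 /i/ → [+round]; 16 /a/ → [+round]; word edge.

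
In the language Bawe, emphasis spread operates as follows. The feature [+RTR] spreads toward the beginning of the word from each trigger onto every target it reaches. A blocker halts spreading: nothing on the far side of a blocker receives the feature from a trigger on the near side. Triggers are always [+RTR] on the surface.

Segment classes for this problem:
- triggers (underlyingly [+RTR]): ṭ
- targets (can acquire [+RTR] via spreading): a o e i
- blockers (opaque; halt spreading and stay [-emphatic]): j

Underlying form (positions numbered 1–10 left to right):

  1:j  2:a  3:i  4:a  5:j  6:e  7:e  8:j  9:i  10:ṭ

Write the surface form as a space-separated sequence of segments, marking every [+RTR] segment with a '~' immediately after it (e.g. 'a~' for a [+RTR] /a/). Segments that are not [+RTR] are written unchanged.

j a i a j e e j i~ ṭ~

From /ṭ/ at 10 leftward: 9 /i/ → [+RTR]; 8 /j/ blocks.
Targets with no active source: positions 2 3 4 6 7 stay [-emphatic].
[+RTR] positions on the surface: 9 10.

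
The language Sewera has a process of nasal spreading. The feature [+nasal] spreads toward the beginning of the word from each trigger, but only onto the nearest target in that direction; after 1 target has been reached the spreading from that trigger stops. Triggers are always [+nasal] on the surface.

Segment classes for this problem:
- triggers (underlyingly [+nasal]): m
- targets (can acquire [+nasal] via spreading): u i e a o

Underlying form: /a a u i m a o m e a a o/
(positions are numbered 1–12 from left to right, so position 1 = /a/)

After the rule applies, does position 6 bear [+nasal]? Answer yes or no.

From /m/ at 5 leftward: 4 /i/ → [+nasal]; bound reached.
From /m/ at 8 leftward: 7 /o/ → [+nasal]; bound reached.
Targets with no active source: positions 1 2 3 6 9 10 11 12 stay [-nasal].
[+nasal] positions on the surface: 4 5 7 8.

no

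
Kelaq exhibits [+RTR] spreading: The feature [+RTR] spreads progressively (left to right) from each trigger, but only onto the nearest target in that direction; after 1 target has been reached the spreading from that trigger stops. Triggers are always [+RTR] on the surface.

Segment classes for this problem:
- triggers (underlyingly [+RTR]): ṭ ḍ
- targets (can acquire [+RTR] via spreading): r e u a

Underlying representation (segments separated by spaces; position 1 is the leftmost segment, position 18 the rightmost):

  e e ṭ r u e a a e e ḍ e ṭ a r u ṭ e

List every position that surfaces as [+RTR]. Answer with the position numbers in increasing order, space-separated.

From /ṭ/ at 3 rightward: 4 /r/ → [+RTR]; bound reached.
From /ḍ/ at 11 rightward: 12 /e/ → [+RTR]; bound reached.
From /ṭ/ at 13 rightward: 14 /a/ → [+RTR]; bound reached.
From /ṭ/ at 17 rightward: 18 /e/ → [+RTR]; bound reached.
Targets with no active source: positions 1 2 5 6 7 8 9 10 15 16 stay [-emphatic].

3 4 11 12 13 14 17 18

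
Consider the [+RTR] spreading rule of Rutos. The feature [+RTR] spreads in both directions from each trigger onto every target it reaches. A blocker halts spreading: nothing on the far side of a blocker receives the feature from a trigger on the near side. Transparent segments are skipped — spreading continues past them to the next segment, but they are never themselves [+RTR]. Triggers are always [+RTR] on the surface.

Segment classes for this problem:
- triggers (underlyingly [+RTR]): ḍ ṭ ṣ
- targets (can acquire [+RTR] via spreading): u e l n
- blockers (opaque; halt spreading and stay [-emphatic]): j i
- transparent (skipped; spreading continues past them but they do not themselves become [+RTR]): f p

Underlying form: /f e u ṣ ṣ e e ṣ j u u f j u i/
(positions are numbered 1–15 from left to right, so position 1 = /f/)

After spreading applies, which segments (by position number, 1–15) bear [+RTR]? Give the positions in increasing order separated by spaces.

From /ṣ/ at 4 rightward: 5 /ṣ/ is itself a trigger — this domain ends here.
From /ṣ/ at 4 leftward: 3 /u/ → [+RTR]; 2 /e/ → [+RTR]; 1 /f/ transparent; word edge.
From /ṣ/ at 5 rightward: 6 /e/ → [+RTR]; 7 /e/ → [+RTR]; 8 /ṣ/ is itself a trigger — this domain ends here.
From /ṣ/ at 5 leftward: 4 /ṣ/ is itself a trigger — this domain ends here.
From /ṣ/ at 8 rightward: 9 /j/ blocks.
From /ṣ/ at 8 leftward: 7 /e/ → [+RTR]; 6 /e/ → [+RTR]; 5 /ṣ/ is itself a trigger — this domain ends here.
Targets with no active source: positions 10 11 14 stay [-emphatic].

2 3 4 5 6 7 8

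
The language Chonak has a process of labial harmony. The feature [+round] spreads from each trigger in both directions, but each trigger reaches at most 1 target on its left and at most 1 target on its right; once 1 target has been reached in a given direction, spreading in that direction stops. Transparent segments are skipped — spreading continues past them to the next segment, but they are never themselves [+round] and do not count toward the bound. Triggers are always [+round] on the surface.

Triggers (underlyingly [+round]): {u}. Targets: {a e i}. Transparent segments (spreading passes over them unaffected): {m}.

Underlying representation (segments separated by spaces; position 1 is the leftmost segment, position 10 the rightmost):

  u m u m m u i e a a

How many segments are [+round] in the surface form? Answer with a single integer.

4

From /u/ at 1 rightward: 2 /m/ transparent; 3 /u/ is itself a trigger — this domain ends here.
From /u/ at 1 leftward: word edge.
From /u/ at 3 rightward: 4 /m/ transparent; 5 /m/ transparent; 6 /u/ is itself a trigger — this domain ends here.
From /u/ at 3 leftward: 2 /m/ transparent; 1 /u/ is itself a trigger — this domain ends here.
From /u/ at 6 rightward: 7 /i/ → [+round]; bound reached.
From /u/ at 6 leftward: 5 /m/ transparent; 4 /m/ transparent; 3 /u/ is itself a trigger — this domain ends here.
Targets with no active source: positions 8 9 10 stay [-round].
[+round] positions on the surface: 1 3 6 7.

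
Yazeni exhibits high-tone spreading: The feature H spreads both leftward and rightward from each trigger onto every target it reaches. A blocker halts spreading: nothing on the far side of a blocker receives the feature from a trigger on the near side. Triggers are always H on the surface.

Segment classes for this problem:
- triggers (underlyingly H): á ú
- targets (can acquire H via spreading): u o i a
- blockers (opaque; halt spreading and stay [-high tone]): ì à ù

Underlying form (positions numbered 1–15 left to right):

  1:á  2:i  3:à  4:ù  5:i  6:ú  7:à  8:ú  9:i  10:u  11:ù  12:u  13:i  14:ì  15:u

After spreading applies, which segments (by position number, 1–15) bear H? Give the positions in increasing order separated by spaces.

From /á/ at 1 rightward: 2 /i/ → H; 3 /à/ blocks.
From /á/ at 1 leftward: word edge.
From /ú/ at 6 rightward: 7 /à/ blocks.
From /ú/ at 6 leftward: 5 /i/ → H; 4 /ù/ blocks.
From /ú/ at 8 rightward: 9 /i/ → H; 10 /u/ → H; 11 /ù/ blocks.
From /ú/ at 8 leftward: 7 /à/ blocks.
Targets with no active source: positions 12 13 15 stay [-high tone].

1 2 5 6 8 9 10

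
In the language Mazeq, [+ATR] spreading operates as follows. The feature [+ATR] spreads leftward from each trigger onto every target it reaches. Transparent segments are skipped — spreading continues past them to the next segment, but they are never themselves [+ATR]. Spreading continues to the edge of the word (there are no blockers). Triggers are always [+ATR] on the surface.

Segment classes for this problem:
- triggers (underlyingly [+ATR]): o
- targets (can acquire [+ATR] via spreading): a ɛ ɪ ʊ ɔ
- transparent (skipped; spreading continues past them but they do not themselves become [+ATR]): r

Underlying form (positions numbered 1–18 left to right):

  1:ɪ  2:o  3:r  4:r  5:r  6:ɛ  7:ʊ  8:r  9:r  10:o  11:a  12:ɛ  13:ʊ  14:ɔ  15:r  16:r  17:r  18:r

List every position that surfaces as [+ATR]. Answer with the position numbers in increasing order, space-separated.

1 2 6 7 10

From /o/ at 2 leftward: 1 /ɪ/ → [+ATR]; word edge.
From /o/ at 10 leftward: 9 /r/ transparent; 8 /r/ transparent; 7 /ʊ/ → [+ATR]; 6 /ɛ/ → [+ATR]; 5 /r/ transparent; 4 /r/ transparent; 3 /r/ transparent; 2 /o/ is itself a trigger — this domain ends here.
Targets with no active source: positions 11 12 13 14 stay [-ATR].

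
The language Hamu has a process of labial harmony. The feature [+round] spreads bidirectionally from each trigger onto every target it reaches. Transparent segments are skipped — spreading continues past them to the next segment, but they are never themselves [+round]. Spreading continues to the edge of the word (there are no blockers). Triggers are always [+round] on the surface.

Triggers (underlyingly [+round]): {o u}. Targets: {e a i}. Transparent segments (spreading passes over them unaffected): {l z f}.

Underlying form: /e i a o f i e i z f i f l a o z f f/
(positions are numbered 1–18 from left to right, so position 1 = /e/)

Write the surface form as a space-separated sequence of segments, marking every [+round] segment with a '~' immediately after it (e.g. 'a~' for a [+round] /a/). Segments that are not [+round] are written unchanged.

From /o/ at 4 rightward: 5 /f/ transparent; 6 /i/ → [+round]; 7 /e/ → [+round]; 8 /i/ → [+round]; 9 /z/ transparent; 10 /f/ transparent; 11 /i/ → [+round]; 12 /f/ transparent; 13 /l/ transparent; 14 /a/ → [+round]; 15 /o/ is itself a trigger — this domain ends here.
From /o/ at 4 leftward: 3 /a/ → [+round]; 2 /i/ → [+round]; 1 /e/ → [+round]; word edge.
From /o/ at 15 rightward: 16 /z/ transparent; 17 /f/ transparent; 18 /f/ transparent; word edge.
From /o/ at 15 leftward: 14 /a/ → [+round]; 13 /l/ transparent; 12 /f/ transparent; 11 /i/ → [+round]; 10 /f/ transparent; 9 /z/ transparent; 8 /i/ → [+round]; 7 /e/ → [+round]; 6 /i/ → [+round]; 5 /f/ transparent; 4 /o/ is itself a trigger — this domain ends here.
[+round] positions on the surface: 1 2 3 4 6 7 8 11 14 15.

e~ i~ a~ o~ f i~ e~ i~ z f i~ f l a~ o~ z f f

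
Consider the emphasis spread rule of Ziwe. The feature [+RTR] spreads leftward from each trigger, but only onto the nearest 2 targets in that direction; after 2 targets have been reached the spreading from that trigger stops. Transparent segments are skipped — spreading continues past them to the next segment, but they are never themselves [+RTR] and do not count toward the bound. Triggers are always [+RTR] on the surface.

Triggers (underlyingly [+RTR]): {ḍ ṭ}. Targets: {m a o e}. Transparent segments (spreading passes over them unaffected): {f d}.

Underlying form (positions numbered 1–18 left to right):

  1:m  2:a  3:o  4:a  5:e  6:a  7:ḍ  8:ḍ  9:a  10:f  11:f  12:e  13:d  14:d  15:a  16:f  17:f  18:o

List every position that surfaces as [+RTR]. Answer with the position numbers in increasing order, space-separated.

From /ḍ/ at 7 leftward: 6 /a/ → [+RTR]; 5 /e/ → [+RTR]; bound reached.
From /ḍ/ at 8 leftward: 7 /ḍ/ is itself a trigger — this domain ends here.
Targets with no active source: positions 1 2 3 4 9 12 15 18 stay [-emphatic].

5 6 7 8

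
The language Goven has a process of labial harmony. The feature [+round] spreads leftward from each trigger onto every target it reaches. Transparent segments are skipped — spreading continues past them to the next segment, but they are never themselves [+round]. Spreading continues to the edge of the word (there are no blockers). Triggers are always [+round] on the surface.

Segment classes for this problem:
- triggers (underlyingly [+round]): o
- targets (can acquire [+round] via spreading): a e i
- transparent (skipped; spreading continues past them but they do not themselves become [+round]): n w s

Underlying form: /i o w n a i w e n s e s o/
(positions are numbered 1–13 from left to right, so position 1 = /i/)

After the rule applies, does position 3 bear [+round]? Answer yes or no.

From /o/ at 2 leftward: 1 /i/ → [+round]; word edge.
From /o/ at 13 leftward: 12 /s/ transparent; 11 /e/ → [+round]; 10 /s/ transparent; 9 /n/ transparent; 8 /e/ → [+round]; 7 /w/ transparent; 6 /i/ → [+round]; 5 /a/ → [+round]; 4 /n/ transparent; 3 /w/ transparent; 2 /o/ is itself a trigger — this domain ends here.
[+round] positions on the surface: 1 2 5 6 8 11 13.

no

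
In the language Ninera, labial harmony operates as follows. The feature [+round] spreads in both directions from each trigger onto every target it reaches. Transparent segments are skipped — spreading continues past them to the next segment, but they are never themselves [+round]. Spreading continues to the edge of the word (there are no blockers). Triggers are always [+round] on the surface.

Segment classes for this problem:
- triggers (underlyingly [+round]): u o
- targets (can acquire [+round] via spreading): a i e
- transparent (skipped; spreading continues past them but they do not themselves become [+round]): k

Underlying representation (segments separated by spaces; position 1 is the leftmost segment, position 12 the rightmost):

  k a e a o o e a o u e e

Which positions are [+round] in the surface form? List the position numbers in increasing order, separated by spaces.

2 3 4 5 6 7 8 9 10 11 12

From /o/ at 5 rightward: 6 /o/ is itself a trigger — this domain ends here.
From /o/ at 5 leftward: 4 /a/ → [+round]; 3 /e/ → [+round]; 2 /a/ → [+round]; 1 /k/ transparent; word edge.
From /o/ at 6 rightward: 7 /e/ → [+round]; 8 /a/ → [+round]; 9 /o/ is itself a trigger — this domain ends here.
From /o/ at 6 leftward: 5 /o/ is itself a trigger — this domain ends here.
From /o/ at 9 rightward: 10 /u/ is itself a trigger — this domain ends here.
From /o/ at 9 leftward: 8 /a/ → [+round]; 7 /e/ → [+round]; 6 /o/ is itself a trigger — this domain ends here.
From /u/ at 10 rightward: 11 /e/ → [+round]; 12 /e/ → [+round]; word edge.
From /u/ at 10 leftward: 9 /o/ is itself a trigger — this domain ends here.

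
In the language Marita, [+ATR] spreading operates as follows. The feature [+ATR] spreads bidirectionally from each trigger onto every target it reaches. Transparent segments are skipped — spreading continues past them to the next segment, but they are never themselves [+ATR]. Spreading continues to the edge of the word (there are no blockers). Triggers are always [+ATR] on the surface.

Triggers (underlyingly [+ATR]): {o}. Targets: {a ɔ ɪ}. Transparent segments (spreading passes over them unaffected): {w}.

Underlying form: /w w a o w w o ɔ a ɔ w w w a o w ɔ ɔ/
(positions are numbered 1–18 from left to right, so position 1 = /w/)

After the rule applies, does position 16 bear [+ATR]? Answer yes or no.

From /o/ at 4 rightward: 5 /w/ transparent; 6 /w/ transparent; 7 /o/ is itself a trigger — this domain ends here.
From /o/ at 4 leftward: 3 /a/ → [+ATR]; 2 /w/ transparent; 1 /w/ transparent; word edge.
From /o/ at 7 rightward: 8 /ɔ/ → [+ATR]; 9 /a/ → [+ATR]; 10 /ɔ/ → [+ATR]; 11 /w/ transparent; 12 /w/ transparent; 13 /w/ transparent; 14 /a/ → [+ATR]; 15 /o/ is itself a trigger — this domain ends here.
From /o/ at 7 leftward: 6 /w/ transparent; 5 /w/ transparent; 4 /o/ is itself a trigger — this domain ends here.
From /o/ at 15 rightward: 16 /w/ transparent; 17 /ɔ/ → [+ATR]; 18 /ɔ/ → [+ATR]; word edge.
From /o/ at 15 leftward: 14 /a/ → [+ATR]; 13 /w/ transparent; 12 /w/ transparent; 11 /w/ transparent; 10 /ɔ/ → [+ATR]; 9 /a/ → [+ATR]; 8 /ɔ/ → [+ATR]; 7 /o/ is itself a trigger — this domain ends here.
[+ATR] positions on the surface: 3 4 7 8 9 10 14 15 17 18.

no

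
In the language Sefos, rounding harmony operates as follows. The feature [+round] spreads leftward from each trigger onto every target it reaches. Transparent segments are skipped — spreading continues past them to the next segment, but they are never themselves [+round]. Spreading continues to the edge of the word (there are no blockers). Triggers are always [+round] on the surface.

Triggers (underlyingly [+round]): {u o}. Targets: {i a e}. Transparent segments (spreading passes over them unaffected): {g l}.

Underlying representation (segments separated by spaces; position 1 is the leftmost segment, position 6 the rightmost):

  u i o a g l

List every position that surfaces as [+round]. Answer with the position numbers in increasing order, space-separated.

From /u/ at 1 leftward: word edge.
From /o/ at 3 leftward: 2 /i/ → [+round]; 1 /u/ is itself a trigger — this domain ends here.
Target with no active source: position 4 stays [-round].

1 2 3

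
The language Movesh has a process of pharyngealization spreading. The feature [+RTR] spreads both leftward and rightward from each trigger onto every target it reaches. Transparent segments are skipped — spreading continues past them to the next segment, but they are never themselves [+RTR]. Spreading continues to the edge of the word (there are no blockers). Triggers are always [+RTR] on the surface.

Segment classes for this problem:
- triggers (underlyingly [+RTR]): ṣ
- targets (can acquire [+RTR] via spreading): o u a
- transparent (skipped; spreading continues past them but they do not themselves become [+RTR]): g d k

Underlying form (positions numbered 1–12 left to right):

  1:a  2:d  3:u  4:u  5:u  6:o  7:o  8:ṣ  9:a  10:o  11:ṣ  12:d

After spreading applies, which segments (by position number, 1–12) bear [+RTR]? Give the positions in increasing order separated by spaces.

From /ṣ/ at 8 rightward: 9 /a/ → [+RTR]; 10 /o/ → [+RTR]; 11 /ṣ/ is itself a trigger — this domain ends here.
From /ṣ/ at 8 leftward: 7 /o/ → [+RTR]; 6 /o/ → [+RTR]; 5 /u/ → [+RTR]; 4 /u/ → [+RTR]; 3 /u/ → [+RTR]; 2 /d/ transparent; 1 /a/ → [+RTR]; word edge.
From /ṣ/ at 11 rightward: 12 /d/ transparent; word edge.
From /ṣ/ at 11 leftward: 10 /o/ → [+RTR]; 9 /a/ → [+RTR]; 8 /ṣ/ is itself a trigger — this domain ends here.

1 3 4 5 6 7 8 9 10 11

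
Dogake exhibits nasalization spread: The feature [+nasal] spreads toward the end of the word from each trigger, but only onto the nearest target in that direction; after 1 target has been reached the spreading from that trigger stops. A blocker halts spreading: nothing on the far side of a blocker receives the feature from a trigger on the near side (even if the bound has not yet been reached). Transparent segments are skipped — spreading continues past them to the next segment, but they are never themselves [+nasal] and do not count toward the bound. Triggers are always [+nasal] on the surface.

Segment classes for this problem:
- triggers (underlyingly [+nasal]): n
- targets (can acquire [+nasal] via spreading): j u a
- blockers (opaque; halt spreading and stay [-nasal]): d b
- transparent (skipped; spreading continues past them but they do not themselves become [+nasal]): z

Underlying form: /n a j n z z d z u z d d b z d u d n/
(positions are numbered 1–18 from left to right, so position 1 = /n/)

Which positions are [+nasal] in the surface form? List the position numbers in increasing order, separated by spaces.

1 2 4 18

From /n/ at 1 rightward: 2 /a/ → [+nasal]; bound reached.
From /n/ at 4 rightward: 5 /z/ transparent; 6 /z/ transparent; 7 /d/ blocks.
From /n/ at 18 rightward: word edge.
Targets with no active source: positions 3 9 16 stay [-nasal].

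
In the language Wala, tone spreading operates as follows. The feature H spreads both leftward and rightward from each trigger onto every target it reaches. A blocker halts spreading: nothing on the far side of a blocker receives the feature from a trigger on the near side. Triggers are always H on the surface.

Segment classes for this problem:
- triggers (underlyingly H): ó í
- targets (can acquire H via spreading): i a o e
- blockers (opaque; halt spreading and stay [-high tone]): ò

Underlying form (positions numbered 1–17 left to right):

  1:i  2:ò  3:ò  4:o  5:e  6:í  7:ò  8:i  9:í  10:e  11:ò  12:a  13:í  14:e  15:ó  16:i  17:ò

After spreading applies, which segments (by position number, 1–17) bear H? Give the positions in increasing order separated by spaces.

4 5 6 8 9 10 12 13 14 15 16

From /í/ at 6 rightward: 7 /ò/ blocks.
From /í/ at 6 leftward: 5 /e/ → H; 4 /o/ → H; 3 /ò/ blocks.
From /í/ at 9 rightward: 10 /e/ → H; 11 /ò/ blocks.
From /í/ at 9 leftward: 8 /i/ → H; 7 /ò/ blocks.
From /í/ at 13 rightward: 14 /e/ → H; 15 /ó/ is itself a trigger — this domain ends here.
From /í/ at 13 leftward: 12 /a/ → H; 11 /ò/ blocks.
From /ó/ at 15 rightward: 16 /i/ → H; 17 /ò/ blocks.
From /ó/ at 15 leftward: 14 /e/ → H; 13 /í/ is itself a trigger — this domain ends here.
Target with no active source: position 1 stays [-high tone].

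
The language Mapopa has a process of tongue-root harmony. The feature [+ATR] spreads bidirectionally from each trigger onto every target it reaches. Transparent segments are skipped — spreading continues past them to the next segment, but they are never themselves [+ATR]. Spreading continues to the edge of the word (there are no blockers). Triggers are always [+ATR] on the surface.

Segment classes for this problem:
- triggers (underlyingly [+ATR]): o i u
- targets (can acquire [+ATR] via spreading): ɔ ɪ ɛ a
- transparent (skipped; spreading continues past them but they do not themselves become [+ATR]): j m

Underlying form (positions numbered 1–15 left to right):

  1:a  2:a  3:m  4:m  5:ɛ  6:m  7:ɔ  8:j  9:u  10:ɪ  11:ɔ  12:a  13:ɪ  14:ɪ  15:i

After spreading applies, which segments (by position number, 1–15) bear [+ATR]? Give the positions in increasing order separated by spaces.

1 2 5 7 9 10 11 12 13 14 15

From /u/ at 9 rightward: 10 /ɪ/ → [+ATR]; 11 /ɔ/ → [+ATR]; 12 /a/ → [+ATR]; 13 /ɪ/ → [+ATR]; 14 /ɪ/ → [+ATR]; 15 /i/ is itself a trigger — this domain ends here.
From /u/ at 9 leftward: 8 /j/ transparent; 7 /ɔ/ → [+ATR]; 6 /m/ transparent; 5 /ɛ/ → [+ATR]; 4 /m/ transparent; 3 /m/ transparent; 2 /a/ → [+ATR]; 1 /a/ → [+ATR]; word edge.
From /i/ at 15 rightward: word edge.
From /i/ at 15 leftward: 14 /ɪ/ → [+ATR]; 13 /ɪ/ → [+ATR]; 12 /a/ → [+ATR]; 11 /ɔ/ → [+ATR]; 10 /ɪ/ → [+ATR]; 9 /u/ is itself a trigger — this domain ends here.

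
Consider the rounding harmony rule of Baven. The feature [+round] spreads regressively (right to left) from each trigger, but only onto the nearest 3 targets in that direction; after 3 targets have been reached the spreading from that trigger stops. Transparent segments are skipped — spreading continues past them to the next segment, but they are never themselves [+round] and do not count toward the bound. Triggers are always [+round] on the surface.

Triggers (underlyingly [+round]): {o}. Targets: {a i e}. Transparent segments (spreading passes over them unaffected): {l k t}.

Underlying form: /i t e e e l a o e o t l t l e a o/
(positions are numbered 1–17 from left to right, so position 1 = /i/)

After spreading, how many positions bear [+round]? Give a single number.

From /o/ at 8 leftward: 7 /a/ → [+round]; 6 /l/ transparent; 5 /e/ → [+round]; 4 /e/ → [+round]; bound reached.
From /o/ at 10 leftward: 9 /e/ → [+round]; 8 /o/ is itself a trigger — this domain ends here.
From /o/ at 17 leftward: 16 /a/ → [+round]; 15 /e/ → [+round]; 14 /l/ transparent; 13 /t/ transparent; 12 /l/ transparent; 11 /t/ transparent; 10 /o/ is itself a trigger — this domain ends here.
Targets with no active source: positions 1 3 stay [-round].
[+round] positions on the surface: 4 5 7 8 9 10 15 16 17.

9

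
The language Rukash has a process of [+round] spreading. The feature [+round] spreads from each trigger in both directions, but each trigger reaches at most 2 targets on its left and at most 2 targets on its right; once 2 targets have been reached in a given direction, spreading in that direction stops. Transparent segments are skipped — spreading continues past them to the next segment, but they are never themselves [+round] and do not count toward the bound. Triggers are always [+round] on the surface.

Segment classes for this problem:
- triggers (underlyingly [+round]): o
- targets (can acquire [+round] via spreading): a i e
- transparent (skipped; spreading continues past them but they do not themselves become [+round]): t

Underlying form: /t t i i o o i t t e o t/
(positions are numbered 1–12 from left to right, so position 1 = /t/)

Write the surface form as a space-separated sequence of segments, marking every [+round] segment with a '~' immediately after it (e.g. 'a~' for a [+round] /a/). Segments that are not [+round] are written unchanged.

From /o/ at 5 rightward: 6 /o/ is itself a trigger — this domain ends here.
From /o/ at 5 leftward: 4 /i/ → [+round]; 3 /i/ → [+round]; bound reached.
From /o/ at 6 rightward: 7 /i/ → [+round]; 8 /t/ transparent; 9 /t/ transparent; 10 /e/ → [+round]; bound reached.
From /o/ at 6 leftward: 5 /o/ is itself a trigger — this domain ends here.
From /o/ at 11 rightward: 12 /t/ transparent; word edge.
From /o/ at 11 leftward: 10 /e/ → [+round]; 9 /t/ transparent; 8 /t/ transparent; 7 /i/ → [+round]; bound reached.
[+round] positions on the surface: 3 4 5 6 7 10 11.

t t i~ i~ o~ o~ i~ t t e~ o~ t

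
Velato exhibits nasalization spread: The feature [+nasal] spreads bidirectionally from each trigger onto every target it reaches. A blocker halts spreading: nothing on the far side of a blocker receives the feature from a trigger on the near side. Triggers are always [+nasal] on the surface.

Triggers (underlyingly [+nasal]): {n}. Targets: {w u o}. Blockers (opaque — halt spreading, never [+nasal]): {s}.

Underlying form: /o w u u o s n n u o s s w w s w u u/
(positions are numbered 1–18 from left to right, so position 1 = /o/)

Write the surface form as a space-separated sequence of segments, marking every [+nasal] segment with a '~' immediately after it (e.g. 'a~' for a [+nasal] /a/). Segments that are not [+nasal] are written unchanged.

From /n/ at 7 rightward: 8 /n/ is itself a trigger — this domain ends here.
From /n/ at 7 leftward: 6 /s/ blocks.
From /n/ at 8 rightward: 9 /u/ → [+nasal]; 10 /o/ → [+nasal]; 11 /s/ blocks.
From /n/ at 8 leftward: 7 /n/ is itself a trigger — this domain ends here.
Targets with no active source: positions 1 2 3 4 5 13 14 16 17 18 stay [-nasal].
[+nasal] positions on the surface: 7 8 9 10.

o w u u o s n~ n~ u~ o~ s s w w s w u u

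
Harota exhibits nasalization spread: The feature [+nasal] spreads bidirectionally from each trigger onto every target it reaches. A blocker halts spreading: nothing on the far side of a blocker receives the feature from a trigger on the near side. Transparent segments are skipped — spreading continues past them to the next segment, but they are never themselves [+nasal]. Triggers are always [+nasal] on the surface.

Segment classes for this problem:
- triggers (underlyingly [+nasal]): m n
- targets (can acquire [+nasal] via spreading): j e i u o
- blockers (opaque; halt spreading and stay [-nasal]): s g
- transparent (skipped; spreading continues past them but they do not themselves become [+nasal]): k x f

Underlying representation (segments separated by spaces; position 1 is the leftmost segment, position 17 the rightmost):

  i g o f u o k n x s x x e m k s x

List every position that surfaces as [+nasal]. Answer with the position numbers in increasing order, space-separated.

From /n/ at 8 rightward: 9 /x/ transparent; 10 /s/ blocks.
From /n/ at 8 leftward: 7 /k/ transparent; 6 /o/ → [+nasal]; 5 /u/ → [+nasal]; 4 /f/ transparent; 3 /o/ → [+nasal]; 2 /g/ blocks.
From /m/ at 14 rightward: 15 /k/ transparent; 16 /s/ blocks.
From /m/ at 14 leftward: 13 /e/ → [+nasal]; 12 /x/ transparent; 11 /x/ transparent; 10 /s/ blocks.
Target with no active source: position 1 stays [-nasal].

3 5 6 8 13 14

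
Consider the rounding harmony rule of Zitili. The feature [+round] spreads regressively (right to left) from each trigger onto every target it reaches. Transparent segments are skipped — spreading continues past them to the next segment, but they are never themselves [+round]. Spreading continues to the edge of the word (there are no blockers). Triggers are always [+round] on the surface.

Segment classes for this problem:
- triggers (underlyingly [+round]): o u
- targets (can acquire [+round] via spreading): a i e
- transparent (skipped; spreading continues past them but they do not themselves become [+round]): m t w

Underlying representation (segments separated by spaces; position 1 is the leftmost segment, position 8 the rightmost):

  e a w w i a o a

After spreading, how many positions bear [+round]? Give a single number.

5

From /o/ at 7 leftward: 6 /a/ → [+round]; 5 /i/ → [+round]; 4 /w/ transparent; 3 /w/ transparent; 2 /a/ → [+round]; 1 /e/ → [+round]; word edge.
Target with no active source: position 8 stays [-round].
[+round] positions on the surface: 1 2 5 6 7.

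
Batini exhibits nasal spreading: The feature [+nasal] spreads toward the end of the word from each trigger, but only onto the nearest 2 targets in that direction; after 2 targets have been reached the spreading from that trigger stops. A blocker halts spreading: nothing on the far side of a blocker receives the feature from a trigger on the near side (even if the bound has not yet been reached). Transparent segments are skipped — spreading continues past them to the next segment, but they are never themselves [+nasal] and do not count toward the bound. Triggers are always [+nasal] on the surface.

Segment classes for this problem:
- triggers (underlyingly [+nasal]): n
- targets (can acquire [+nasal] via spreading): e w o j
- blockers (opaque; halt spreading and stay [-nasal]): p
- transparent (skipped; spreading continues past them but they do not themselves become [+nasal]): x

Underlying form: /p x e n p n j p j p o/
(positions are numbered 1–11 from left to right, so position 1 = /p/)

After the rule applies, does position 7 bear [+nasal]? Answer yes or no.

From /n/ at 4 rightward: 5 /p/ blocks.
From /n/ at 6 rightward: 7 /j/ → [+nasal]; 8 /p/ blocks.
Targets with no active source: positions 3 9 11 stay [-nasal].
[+nasal] positions on the surface: 4 6 7.

yes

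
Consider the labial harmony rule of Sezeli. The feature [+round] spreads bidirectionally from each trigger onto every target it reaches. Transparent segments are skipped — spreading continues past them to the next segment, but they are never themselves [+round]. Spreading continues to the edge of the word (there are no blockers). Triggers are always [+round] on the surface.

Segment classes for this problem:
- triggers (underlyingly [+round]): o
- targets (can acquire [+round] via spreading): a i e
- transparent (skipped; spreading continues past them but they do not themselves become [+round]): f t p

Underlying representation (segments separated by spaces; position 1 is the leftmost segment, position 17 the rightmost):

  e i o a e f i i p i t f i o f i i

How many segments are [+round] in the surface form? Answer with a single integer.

12

From /o/ at 3 rightward: 4 /a/ → [+round]; 5 /e/ → [+round]; 6 /f/ transparent; 7 /i/ → [+round]; 8 /i/ → [+round]; 9 /p/ transparent; 10 /i/ → [+round]; 11 /t/ transparent; 12 /f/ transparent; 13 /i/ → [+round]; 14 /o/ is itself a trigger — this domain ends here.
From /o/ at 3 leftward: 2 /i/ → [+round]; 1 /e/ → [+round]; word edge.
From /o/ at 14 rightward: 15 /f/ transparent; 16 /i/ → [+round]; 17 /i/ → [+round]; word edge.
From /o/ at 14 leftward: 13 /i/ → [+round]; 12 /f/ transparent; 11 /t/ transparent; 10 /i/ → [+round]; 9 /p/ transparent; 8 /i/ → [+round]; 7 /i/ → [+round]; 6 /f/ transparent; 5 /e/ → [+round]; 4 /a/ → [+round]; 3 /o/ is itself a trigger — this domain ends here.
[+round] positions on the surface: 1 2 3 4 5 7 8 10 13 14 16 17.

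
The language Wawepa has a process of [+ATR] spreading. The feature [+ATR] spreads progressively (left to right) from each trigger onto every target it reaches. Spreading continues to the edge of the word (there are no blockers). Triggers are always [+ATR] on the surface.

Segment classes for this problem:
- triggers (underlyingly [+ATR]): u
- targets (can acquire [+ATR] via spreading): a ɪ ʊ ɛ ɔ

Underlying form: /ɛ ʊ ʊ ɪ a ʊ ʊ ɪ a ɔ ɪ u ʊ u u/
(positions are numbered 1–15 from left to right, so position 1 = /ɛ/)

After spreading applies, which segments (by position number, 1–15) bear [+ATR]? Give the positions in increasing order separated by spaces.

From /u/ at 12 rightward: 13 /ʊ/ → [+ATR]; 14 /u/ is itself a trigger — this domain ends here.
From /u/ at 14 rightward: 15 /u/ is itself a trigger — this domain ends here.
From /u/ at 15 rightward: word edge.
Targets with no active source: positions 1 2 3 4 5 6 7 8 9 10 11 stay [-ATR].

12 13 14 15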